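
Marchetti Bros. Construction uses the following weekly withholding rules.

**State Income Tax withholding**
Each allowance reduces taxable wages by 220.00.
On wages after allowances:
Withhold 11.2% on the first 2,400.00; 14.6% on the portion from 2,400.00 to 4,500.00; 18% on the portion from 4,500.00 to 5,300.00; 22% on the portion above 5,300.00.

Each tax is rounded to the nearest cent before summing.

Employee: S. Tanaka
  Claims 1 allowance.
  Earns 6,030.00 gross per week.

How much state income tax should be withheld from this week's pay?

State Income Tax: taxable = 6,030.00 − 1×220.00 = 5,810.00
  719.40 + 22% × (5,810.00 − 5,300.00) = 719.40 + 22% × 510.00 = 831.60

831.60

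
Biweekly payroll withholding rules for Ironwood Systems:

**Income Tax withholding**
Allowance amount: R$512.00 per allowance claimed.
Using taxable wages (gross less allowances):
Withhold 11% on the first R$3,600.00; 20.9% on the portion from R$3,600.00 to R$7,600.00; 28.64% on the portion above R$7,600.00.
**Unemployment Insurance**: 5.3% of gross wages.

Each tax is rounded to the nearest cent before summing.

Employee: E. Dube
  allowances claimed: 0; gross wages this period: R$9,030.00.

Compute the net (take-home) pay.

Income Tax: taxable = R$9,030.00
  R$1,232.00 + 28.64% × (R$9,030.00 − R$7,600.00) = R$1,232.00 + 28.64% × R$1,430.00 = R$1,641.55
Unemployment Insurance: 5.3% × R$9,030.00 = R$478.59
Total withheld: R$1,641.55 + R$478.59 = R$2,120.14
Net pay: R$9,030.00 − R$2,120.14 = R$6,909.86

R$6,909.86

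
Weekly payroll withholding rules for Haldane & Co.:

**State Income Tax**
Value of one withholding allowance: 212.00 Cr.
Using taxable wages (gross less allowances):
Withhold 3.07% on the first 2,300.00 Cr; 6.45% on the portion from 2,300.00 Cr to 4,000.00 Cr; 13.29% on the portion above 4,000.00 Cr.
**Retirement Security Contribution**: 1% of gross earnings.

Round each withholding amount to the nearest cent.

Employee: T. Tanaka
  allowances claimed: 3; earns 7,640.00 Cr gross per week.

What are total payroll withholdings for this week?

655.89 Cr

State Income Tax: taxable = 7,640.00 Cr − 3×212.00 Cr = 7,004.00 Cr
  180.26 Cr + 13.29% × (7,004.00 Cr − 4,000.00 Cr) = 180.26 Cr + 13.29% × 3,004.00 Cr = 579.49 Cr
Retirement Security Contribution: 1% × 7,640.00 Cr = 76.40 Cr
Total: 579.49 Cr + 76.40 Cr = 655.89 Cr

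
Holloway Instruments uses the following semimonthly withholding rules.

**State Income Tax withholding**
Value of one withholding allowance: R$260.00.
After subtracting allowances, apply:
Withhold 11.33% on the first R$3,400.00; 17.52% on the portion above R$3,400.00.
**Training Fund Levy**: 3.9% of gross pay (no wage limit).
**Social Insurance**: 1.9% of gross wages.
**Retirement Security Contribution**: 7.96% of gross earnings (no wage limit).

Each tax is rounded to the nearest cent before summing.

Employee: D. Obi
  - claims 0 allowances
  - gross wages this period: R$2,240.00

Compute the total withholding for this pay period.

R$562.01

State Income Tax: taxable = R$2,240.00
  11.33% × R$2,240.00 = R$253.79
Training Fund Levy: 3.9% × R$2,240.00 = R$87.36
Social Insurance: 1.9% × R$2,240.00 = R$42.56
Retirement Security Contribution: 7.96% × R$2,240.00 = R$178.30
Total: R$253.79 + R$87.36 + R$42.56 + R$178.30 = R$562.01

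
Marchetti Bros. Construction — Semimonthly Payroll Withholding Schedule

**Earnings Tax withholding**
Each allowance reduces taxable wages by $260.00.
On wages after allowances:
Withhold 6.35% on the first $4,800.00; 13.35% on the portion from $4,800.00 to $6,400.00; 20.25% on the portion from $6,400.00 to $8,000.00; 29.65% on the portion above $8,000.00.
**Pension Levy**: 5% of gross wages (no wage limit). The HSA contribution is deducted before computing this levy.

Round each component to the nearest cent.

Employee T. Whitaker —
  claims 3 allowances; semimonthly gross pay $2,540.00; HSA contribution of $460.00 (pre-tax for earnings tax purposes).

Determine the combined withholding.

$186.55

Earnings Tax: taxable = $2,540.00 − $460.00 − 3×$260.00 = $1,300.00
  6.35% × $1,300.00 = $82.55
Pension Levy: 5% × $2,080.00 = $104.00
Total: $82.55 + $104.00 = $186.55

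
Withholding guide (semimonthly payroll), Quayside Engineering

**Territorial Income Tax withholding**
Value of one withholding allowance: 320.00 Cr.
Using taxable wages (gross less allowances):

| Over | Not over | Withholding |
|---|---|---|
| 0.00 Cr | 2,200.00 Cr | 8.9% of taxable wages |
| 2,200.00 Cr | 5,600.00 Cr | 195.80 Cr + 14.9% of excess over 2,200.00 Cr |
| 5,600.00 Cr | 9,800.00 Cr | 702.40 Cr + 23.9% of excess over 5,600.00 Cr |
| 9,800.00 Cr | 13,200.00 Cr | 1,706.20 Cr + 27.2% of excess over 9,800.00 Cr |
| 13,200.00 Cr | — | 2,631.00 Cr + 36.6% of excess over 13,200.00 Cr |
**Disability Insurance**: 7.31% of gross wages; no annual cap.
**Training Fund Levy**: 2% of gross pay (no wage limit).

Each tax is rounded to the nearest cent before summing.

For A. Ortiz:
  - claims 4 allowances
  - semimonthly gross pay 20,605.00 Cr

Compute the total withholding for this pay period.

6,791.08 Cr

Territorial Income Tax: taxable = 20,605.00 Cr − 4×320.00 Cr = 19,325.00 Cr
  2,631.00 Cr + 36.6% × (19,325.00 Cr − 13,200.00 Cr) = 2,631.00 Cr + 36.6% × 6,125.00 Cr = 4,872.75 Cr
Disability Insurance: 7.31% × 20,605.00 Cr = 1,506.23 Cr
Training Fund Levy: 2% × 20,605.00 Cr = 412.10 Cr
Total: 4,872.75 Cr + 1,506.23 Cr + 412.10 Cr = 6,791.08 Cr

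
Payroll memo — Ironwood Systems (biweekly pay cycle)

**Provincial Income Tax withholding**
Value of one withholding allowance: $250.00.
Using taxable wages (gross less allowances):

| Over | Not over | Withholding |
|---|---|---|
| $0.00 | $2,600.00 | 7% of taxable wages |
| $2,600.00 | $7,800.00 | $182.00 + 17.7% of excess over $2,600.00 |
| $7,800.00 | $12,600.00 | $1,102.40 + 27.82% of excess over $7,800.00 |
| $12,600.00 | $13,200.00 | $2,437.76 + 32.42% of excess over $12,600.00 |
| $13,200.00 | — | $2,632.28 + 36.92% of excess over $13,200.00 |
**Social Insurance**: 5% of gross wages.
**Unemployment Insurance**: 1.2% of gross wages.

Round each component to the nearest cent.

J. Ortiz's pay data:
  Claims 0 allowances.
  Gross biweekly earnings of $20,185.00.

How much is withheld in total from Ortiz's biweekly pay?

$6,462.61

Provincial Income Tax: taxable = $20,185.00
  $2,632.28 + 36.92% × ($20,185.00 − $13,200.00) = $2,632.28 + 36.92% × $6,985.00 = $5,211.14
Social Insurance: 5% × $20,185.00 = $1,009.25
Unemployment Insurance: 1.2% × $20,185.00 = $242.22
Total: $5,211.14 + $1,009.25 + $242.22 = $6,462.61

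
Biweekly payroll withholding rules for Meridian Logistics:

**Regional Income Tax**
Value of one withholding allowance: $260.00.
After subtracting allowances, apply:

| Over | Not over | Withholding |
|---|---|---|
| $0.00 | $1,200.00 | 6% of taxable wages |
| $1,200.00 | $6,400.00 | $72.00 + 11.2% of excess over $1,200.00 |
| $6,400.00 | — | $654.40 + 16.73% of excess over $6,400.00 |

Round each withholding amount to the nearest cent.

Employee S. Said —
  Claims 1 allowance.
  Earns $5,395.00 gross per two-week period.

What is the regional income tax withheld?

Regional Income Tax: taxable = $5,395.00 − 1×$260.00 = $5,135.00
  $72.00 + 11.2% × ($5,135.00 − $1,200.00) = $72.00 + 11.2% × $3,935.00 = $512.72

$512.72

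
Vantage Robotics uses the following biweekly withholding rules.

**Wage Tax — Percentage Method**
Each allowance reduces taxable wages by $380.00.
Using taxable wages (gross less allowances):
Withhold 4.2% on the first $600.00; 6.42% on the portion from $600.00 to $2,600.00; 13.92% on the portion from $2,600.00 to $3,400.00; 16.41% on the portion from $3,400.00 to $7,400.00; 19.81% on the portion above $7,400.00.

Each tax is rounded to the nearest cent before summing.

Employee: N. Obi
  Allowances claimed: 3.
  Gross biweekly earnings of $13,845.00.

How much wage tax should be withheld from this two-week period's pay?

$1,972.28

Wage Tax: taxable = $13,845.00 − 3×$380.00 = $12,705.00
  $921.36 + 19.81% × ($12,705.00 − $7,400.00) = $921.36 + 19.81% × $5,305.00 = $1,972.28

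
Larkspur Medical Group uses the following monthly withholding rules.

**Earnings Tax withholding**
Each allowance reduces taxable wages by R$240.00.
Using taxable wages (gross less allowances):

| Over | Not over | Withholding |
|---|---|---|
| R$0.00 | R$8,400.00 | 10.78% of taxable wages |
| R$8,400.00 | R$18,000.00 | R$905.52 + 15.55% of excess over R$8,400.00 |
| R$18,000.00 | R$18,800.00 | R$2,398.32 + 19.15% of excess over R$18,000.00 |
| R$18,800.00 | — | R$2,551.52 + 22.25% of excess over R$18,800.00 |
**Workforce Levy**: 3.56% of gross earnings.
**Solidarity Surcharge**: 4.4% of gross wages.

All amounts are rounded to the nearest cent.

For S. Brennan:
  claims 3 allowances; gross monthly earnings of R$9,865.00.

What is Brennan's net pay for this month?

R$8,058.38

Earnings Tax: taxable = R$9,865.00 − 3×R$240.00 = R$9,145.00
  R$905.52 + 15.55% × (R$9,145.00 − R$8,400.00) = R$905.52 + 15.55% × R$745.00 = R$1,021.37
Workforce Levy: 3.56% × R$9,865.00 = R$351.19
Solidarity Surcharge: 4.4% × R$9,865.00 = R$434.06
Total withheld: R$1,021.37 + R$351.19 + R$434.06 = R$1,806.62
Net pay: R$9,865.00 − R$1,806.62 = R$8,058.38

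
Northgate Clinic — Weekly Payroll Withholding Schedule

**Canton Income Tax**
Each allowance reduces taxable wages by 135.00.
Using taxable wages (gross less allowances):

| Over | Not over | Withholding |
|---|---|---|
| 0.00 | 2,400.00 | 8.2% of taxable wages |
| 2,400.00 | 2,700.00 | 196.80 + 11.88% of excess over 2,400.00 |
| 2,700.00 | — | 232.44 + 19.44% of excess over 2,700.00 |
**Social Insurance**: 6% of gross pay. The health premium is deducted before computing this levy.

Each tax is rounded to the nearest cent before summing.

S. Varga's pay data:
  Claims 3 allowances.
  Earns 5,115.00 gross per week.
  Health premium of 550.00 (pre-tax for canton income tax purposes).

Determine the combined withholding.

790.16

Canton Income Tax: taxable = 5,115.00 − 550.00 − 3×135.00 = 4,160.00
  232.44 + 19.44% × (4,160.00 − 2,700.00) = 232.44 + 19.44% × 1,460.00 = 516.26
Social Insurance: 6% × 4,565.00 = 273.90
Total: 516.26 + 273.90 = 790.16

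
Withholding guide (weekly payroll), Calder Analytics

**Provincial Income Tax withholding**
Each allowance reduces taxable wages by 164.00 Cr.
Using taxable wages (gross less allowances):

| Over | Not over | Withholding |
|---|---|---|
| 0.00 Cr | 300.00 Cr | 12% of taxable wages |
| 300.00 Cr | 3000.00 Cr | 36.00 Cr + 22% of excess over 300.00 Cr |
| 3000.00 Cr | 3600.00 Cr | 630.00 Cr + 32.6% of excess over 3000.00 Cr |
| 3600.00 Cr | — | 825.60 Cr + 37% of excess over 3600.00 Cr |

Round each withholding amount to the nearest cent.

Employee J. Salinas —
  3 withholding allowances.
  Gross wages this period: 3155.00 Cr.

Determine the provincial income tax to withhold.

Provincial Income Tax: taxable = 3155.00 Cr − 3×164.00 Cr = 2663.00 Cr
  36.00 Cr + 22% × (2663.00 Cr − 300.00 Cr) = 36.00 Cr + 22% × 2363.00 Cr = 555.86 Cr

555.86 Cr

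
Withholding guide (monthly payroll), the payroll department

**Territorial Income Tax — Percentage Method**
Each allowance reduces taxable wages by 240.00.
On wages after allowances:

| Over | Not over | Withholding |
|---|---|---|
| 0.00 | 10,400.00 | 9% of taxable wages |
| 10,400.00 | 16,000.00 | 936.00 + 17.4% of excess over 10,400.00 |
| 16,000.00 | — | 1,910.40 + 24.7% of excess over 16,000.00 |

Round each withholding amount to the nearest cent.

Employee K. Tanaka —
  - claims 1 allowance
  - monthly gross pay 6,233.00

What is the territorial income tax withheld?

Territorial Income Tax: taxable = 6,233.00 − 1×240.00 = 5,993.00
  9% × 5,993.00 = 539.37

539.37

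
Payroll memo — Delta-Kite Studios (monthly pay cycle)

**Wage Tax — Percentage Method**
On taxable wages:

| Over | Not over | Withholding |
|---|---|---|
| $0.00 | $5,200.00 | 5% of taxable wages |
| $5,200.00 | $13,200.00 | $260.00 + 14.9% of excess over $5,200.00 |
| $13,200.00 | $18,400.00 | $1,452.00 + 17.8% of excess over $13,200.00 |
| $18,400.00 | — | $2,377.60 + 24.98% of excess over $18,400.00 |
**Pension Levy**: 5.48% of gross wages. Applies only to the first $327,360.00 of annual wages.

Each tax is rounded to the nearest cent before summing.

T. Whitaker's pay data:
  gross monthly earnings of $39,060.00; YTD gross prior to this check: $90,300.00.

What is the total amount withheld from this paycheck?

$9,678.96

Wage Tax: taxable = $39,060.00
  $2,377.60 + 24.98% × ($39,060.00 − $18,400.00) = $2,377.60 + 24.98% × $20,660.00 = $7,538.47
Pension Levy: 5.48% × $39,060.00 = $2,140.49
Total: $7,538.47 + $2,140.49 = $9,678.96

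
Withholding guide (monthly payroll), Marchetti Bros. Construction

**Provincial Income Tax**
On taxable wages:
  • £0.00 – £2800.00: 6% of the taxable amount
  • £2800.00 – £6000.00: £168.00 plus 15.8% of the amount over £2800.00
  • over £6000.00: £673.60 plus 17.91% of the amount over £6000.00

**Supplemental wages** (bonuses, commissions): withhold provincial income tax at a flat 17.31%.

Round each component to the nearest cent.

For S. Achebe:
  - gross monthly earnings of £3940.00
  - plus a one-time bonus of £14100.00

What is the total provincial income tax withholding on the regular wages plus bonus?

£2788.83

Provincial Income Tax: taxable = £3940.00
  £168.00 + 15.8% × (£3940.00 − £2800.00) = £168.00 + 15.8% × £1140.00 = £348.12
Supplemental (17.31% flat on bonus): 17.31% × £14100.00 = £2440.71
Total provincial income tax: £348.12 + £2440.71 = £2788.83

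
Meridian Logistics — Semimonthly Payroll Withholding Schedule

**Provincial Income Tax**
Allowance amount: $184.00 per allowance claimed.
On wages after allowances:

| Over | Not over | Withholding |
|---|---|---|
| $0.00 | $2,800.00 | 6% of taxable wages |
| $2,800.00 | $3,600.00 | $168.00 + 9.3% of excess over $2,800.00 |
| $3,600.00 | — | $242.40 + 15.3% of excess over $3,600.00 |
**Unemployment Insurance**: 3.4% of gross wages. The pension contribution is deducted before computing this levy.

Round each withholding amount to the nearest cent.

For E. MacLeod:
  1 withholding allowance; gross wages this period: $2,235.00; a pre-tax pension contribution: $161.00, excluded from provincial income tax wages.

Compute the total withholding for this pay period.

$183.92

Provincial Income Tax: taxable = $2,235.00 − $161.00 − 1×$184.00 = $1,890.00
  6% × $1,890.00 = $113.40
Unemployment Insurance: 3.4% × $2,074.00 = $70.52
Total: $113.40 + $70.52 = $183.92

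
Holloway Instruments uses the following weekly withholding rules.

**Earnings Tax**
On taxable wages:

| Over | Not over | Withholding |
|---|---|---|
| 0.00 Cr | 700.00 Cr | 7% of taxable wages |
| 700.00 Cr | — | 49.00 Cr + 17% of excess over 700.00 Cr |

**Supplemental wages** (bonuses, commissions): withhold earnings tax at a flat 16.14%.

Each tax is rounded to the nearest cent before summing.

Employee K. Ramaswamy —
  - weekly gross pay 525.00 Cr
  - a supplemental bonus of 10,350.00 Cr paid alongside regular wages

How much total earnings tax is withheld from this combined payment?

Earnings Tax: taxable = 525.00 Cr
  7% × 525.00 Cr = 36.75 Cr
Supplemental (16.14% flat on bonus): 16.14% × 10,350.00 Cr = 1,670.49 Cr
Total earnings tax: 36.75 Cr + 1,670.49 Cr = 1,707.24 Cr

1,707.24 Cr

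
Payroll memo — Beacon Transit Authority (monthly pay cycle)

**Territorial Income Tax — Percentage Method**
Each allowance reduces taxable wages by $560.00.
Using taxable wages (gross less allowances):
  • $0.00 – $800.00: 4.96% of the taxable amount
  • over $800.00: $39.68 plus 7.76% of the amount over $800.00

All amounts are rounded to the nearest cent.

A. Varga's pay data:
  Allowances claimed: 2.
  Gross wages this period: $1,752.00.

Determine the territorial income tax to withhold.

$31.35

Territorial Income Tax: taxable = $1,752.00 − 2×$560.00 = $632.00
  4.96% × $632.00 = $31.35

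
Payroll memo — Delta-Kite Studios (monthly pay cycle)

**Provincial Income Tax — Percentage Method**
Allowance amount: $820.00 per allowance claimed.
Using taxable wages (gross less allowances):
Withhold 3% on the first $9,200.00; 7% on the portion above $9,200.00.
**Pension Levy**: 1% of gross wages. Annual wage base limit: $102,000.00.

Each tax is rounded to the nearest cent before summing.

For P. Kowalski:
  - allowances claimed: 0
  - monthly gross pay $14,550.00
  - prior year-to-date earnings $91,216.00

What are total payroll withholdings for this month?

Provincial Income Tax: taxable = $14,550.00
  $276.00 + 7% × ($14,550.00 − $9,200.00) = $276.00 + 7% × $5,350.00 = $650.50
Pension Levy: cap $102,000.00 − YTD $91,216.00 = $10,784.00 subject; 1% × $10,784.00 = $107.84
Total: $650.50 + $107.84 = $758.34

$758.34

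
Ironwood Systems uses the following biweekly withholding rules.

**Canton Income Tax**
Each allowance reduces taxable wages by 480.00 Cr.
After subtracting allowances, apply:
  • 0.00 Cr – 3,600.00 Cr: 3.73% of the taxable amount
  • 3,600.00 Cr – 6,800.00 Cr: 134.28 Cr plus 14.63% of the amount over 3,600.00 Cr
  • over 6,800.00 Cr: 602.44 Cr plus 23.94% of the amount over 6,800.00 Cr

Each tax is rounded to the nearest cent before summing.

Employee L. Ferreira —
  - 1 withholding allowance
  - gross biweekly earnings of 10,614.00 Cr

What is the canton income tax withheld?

1,400.60 Cr

Canton Income Tax: taxable = 10,614.00 Cr − 1×480.00 Cr = 10,134.00 Cr
  602.44 Cr + 23.94% × (10,134.00 Cr − 6,800.00 Cr) = 602.44 Cr + 23.94% × 3,334.00 Cr = 1,400.60 Cr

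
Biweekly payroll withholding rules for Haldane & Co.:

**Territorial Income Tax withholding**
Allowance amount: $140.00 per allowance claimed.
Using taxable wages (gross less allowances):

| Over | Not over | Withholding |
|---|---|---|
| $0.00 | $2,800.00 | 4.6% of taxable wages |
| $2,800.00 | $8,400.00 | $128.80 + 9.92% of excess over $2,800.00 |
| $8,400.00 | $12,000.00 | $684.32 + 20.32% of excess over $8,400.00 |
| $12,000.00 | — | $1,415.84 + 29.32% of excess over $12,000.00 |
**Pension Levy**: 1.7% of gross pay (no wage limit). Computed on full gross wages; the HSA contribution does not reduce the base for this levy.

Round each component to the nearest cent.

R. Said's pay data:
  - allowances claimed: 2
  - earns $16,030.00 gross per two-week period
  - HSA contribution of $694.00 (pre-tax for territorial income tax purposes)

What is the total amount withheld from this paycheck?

Territorial Income Tax: taxable = $16,030.00 − $694.00 − 2×$140.00 = $15,056.00
  $1,415.84 + 29.32% × ($15,056.00 − $12,000.00) = $1,415.84 + 29.32% × $3,056.00 = $2,311.86
Pension Levy: 1.7% × $16,030.00 = $272.51
Total: $2,311.86 + $272.51 = $2,584.37

$2,584.37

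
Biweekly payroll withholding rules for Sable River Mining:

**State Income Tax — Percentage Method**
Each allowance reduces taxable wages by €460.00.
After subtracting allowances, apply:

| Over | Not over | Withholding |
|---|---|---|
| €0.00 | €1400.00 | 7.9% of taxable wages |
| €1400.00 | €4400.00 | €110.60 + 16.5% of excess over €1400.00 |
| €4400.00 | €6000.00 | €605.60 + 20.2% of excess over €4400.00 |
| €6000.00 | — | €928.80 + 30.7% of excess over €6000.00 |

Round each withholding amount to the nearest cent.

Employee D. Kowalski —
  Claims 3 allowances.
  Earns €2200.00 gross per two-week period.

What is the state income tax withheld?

€64.78

State Income Tax: taxable = €2200.00 − 3×€460.00 = €820.00
  7.9% × €820.00 = €64.78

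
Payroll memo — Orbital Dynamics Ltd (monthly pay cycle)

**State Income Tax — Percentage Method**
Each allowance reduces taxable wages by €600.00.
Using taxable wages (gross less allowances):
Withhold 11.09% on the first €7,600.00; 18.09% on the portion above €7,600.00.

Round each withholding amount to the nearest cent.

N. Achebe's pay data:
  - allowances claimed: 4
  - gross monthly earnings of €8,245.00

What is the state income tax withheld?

State Income Tax: taxable = €8,245.00 − 4×€600.00 = €5,845.00
  11.09% × €5,845.00 = €648.21

€648.21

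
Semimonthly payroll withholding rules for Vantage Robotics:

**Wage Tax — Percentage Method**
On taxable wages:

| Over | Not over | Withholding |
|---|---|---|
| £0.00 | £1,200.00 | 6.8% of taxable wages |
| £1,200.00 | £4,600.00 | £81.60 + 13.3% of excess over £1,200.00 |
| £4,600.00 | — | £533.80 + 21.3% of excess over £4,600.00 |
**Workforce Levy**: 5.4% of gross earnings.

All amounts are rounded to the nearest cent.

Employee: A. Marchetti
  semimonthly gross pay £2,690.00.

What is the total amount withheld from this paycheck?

£425.03

Wage Tax: taxable = £2,690.00
  £81.60 + 13.3% × (£2,690.00 − £1,200.00) = £81.60 + 13.3% × £1,490.00 = £279.77
Workforce Levy: 5.4% × £2,690.00 = £145.26
Total: £279.77 + £145.26 = £425.03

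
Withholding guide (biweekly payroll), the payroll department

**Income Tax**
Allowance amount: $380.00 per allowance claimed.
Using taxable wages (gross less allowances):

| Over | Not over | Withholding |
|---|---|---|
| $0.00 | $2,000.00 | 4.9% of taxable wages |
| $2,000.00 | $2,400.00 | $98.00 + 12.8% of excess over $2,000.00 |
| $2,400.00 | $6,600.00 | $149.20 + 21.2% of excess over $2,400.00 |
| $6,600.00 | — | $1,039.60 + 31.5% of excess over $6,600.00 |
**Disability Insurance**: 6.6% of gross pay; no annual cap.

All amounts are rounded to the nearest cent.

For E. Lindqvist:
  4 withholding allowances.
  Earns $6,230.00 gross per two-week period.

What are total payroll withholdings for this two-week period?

Income Tax: taxable = $6,230.00 − 4×$380.00 = $4,710.00
  $149.20 + 21.2% × ($4,710.00 − $2,400.00) = $149.20 + 21.2% × $2,310.00 = $638.92
Disability Insurance: 6.6% × $6,230.00 = $411.18
Total: $638.92 + $411.18 = $1,050.10

$1,050.10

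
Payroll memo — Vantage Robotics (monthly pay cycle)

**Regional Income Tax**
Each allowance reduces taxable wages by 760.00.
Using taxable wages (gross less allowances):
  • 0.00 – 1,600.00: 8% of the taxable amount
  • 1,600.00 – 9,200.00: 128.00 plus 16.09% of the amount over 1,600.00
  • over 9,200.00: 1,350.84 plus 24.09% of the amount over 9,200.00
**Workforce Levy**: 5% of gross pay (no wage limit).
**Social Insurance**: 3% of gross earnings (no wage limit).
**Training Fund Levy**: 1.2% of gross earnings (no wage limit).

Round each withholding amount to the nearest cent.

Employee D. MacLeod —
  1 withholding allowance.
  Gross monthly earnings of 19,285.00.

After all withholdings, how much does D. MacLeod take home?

Regional Income Tax: taxable = 19,285.00 − 1×760.00 = 18,525.00
  1,350.84 + 24.09% × (18,525.00 − 9,200.00) = 1,350.84 + 24.09% × 9,325.00 = 3,597.23
Workforce Levy: 5% × 19,285.00 = 964.25
Social Insurance: 3% × 19,285.00 = 578.55
Training Fund Levy: 1.2% × 19,285.00 = 231.42
Total withheld: 3,597.23 + 964.25 + 578.55 + 231.42 = 5,371.45
Net pay: 19,285.00 − 5,371.45 = 13,913.55

13,913.55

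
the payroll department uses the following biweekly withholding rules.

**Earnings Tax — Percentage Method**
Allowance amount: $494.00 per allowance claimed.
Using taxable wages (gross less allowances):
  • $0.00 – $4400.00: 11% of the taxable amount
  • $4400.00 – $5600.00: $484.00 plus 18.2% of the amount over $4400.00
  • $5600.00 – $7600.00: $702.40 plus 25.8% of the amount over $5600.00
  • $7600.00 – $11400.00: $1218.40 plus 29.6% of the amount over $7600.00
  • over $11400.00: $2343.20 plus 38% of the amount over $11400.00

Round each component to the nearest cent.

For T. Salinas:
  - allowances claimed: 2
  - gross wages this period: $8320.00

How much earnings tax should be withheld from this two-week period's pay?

$1149.26

Earnings Tax: taxable = $8320.00 − 2×$494.00 = $7332.00
  $702.40 + 25.8% × ($7332.00 − $5600.00) = $702.40 + 25.8% × $1732.00 = $1149.26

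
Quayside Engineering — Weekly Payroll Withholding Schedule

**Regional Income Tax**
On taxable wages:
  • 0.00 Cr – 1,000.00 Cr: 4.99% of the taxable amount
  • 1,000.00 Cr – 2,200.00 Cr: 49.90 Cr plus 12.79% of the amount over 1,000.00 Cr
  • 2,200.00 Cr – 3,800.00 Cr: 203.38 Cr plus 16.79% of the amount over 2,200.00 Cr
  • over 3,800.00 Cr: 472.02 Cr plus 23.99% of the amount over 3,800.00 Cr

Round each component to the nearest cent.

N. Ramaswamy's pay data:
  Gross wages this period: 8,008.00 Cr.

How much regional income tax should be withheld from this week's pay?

1,481.52 Cr

Regional Income Tax: taxable = 8,008.00 Cr
  472.02 Cr + 23.99% × (8,008.00 Cr − 3,800.00 Cr) = 472.02 Cr + 23.99% × 4,208.00 Cr = 1,481.52 Cr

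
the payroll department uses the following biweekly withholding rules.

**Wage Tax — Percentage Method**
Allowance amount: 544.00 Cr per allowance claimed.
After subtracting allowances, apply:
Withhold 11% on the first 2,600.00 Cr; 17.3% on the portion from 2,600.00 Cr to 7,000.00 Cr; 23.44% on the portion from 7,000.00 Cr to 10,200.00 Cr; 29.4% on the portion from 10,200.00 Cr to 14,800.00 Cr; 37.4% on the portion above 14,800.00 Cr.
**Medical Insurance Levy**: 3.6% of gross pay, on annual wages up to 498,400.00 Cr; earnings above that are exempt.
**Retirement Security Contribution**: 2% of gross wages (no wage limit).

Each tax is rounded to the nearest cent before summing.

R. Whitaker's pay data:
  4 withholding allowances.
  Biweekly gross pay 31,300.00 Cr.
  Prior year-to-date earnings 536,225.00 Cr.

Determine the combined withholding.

Wage Tax: taxable = 31,300.00 Cr − 4×544.00 Cr = 29,124.00 Cr
  3,149.68 Cr + 37.4% × (29,124.00 Cr − 14,800.00 Cr) = 3,149.68 Cr + 37.4% × 14,324.00 Cr = 8,506.86 Cr
Medical Insurance Levy: YTD 536,225.00 Cr ≥ cap 498,400.00 Cr → 0.00 Cr
Retirement Security Contribution: 2% × 31,300.00 Cr = 626.00 Cr
Total: 8,506.86 Cr + 0.00 Cr + 626.00 Cr = 9,132.86 Cr

9,132.86 Cr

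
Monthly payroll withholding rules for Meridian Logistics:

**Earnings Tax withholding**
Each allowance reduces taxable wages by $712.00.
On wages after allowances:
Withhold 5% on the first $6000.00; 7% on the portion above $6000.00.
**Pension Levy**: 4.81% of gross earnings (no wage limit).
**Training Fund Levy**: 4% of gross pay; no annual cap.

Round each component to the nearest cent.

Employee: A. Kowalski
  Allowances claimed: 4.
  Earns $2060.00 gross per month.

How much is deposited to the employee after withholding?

Earnings Tax: taxable = $2060.00 − 4×$712.00 = $-788.00
  Taxable ≤ 0 → $0.00
Pension Levy: 4.81% × $2060.00 = $99.09
Training Fund Levy: 4% × $2060.00 = $82.40
Total withheld: $0.00 + $99.09 + $82.40 = $181.49
Net pay: $2060.00 − $181.49 = $1878.51

$1878.51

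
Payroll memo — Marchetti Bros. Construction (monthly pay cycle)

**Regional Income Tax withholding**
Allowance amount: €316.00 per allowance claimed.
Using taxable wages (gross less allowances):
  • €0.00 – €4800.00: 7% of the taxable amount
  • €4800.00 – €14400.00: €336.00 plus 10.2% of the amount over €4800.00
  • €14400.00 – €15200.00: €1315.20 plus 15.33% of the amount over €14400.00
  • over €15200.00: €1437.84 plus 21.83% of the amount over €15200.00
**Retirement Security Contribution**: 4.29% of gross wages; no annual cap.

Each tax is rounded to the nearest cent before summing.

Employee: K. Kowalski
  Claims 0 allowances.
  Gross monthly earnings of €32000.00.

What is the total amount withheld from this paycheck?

Regional Income Tax: taxable = €32000.00
  €1437.84 + 21.83% × (€32000.00 − €15200.00) = €1437.84 + 21.83% × €16800.00 = €5105.28
Retirement Security Contribution: 4.29% × €32000.00 = €1372.80
Total: €5105.28 + €1372.80 = €6478.08

€6478.08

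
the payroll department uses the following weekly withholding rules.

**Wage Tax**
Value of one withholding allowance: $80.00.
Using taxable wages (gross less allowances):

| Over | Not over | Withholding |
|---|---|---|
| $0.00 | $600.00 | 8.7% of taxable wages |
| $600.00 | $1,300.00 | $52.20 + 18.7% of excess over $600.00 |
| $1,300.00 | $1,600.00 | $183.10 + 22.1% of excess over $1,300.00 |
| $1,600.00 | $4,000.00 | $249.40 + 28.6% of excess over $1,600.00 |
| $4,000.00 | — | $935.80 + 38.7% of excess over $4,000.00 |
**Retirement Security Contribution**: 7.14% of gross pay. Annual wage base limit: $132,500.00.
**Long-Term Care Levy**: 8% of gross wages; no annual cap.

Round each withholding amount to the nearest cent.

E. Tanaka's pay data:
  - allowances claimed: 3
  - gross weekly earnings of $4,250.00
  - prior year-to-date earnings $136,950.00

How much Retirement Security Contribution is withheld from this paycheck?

$0.00

Retirement Security Contribution: YTD $136,950.00 ≥ cap $132,500.00 → $0.00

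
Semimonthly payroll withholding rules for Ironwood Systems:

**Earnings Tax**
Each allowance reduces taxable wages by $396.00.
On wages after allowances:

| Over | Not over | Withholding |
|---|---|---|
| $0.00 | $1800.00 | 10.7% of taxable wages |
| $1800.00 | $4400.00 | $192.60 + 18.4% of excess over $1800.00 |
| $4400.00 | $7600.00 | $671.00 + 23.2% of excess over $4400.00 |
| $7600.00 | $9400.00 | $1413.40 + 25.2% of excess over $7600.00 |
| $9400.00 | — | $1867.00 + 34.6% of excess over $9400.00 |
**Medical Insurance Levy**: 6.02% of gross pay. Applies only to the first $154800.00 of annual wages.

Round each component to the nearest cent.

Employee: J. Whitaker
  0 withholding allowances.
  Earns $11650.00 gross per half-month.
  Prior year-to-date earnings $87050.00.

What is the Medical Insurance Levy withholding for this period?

$701.33

Medical Insurance Levy: 6.02% × $11650.00 = $701.33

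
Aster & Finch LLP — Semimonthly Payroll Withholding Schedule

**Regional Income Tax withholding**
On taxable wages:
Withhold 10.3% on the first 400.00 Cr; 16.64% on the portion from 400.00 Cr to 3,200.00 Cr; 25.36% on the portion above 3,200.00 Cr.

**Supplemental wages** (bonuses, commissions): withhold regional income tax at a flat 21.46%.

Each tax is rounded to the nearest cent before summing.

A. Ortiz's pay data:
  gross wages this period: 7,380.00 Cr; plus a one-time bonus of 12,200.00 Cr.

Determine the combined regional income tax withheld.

4,185.29 Cr

Regional Income Tax: taxable = 7,380.00 Cr
  507.12 Cr + 25.36% × (7,380.00 Cr − 3,200.00 Cr) = 507.12 Cr + 25.36% × 4,180.00 Cr = 1,567.17 Cr
Supplemental (21.46% flat on bonus): 21.46% × 12,200.00 Cr = 2,618.12 Cr
Total regional income tax: 1,567.17 Cr + 2,618.12 Cr = 4,185.29 Cr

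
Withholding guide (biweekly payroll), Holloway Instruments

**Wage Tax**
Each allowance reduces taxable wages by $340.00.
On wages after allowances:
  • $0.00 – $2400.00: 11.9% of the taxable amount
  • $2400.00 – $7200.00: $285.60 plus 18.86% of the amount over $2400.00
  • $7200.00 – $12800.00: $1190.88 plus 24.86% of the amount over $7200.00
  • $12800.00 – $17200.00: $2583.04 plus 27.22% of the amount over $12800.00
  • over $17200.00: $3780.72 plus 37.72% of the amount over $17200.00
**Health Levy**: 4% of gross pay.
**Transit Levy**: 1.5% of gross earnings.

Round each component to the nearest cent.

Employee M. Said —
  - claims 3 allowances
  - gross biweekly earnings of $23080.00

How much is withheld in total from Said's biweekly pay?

Wage Tax: taxable = $23080.00 − 3×$340.00 = $22060.00
  $3780.72 + 37.72% × ($22060.00 − $17200.00) = $3780.72 + 37.72% × $4860.00 = $5613.91
Health Levy: 4% × $23080.00 = $923.20
Transit Levy: 1.5% × $23080.00 = $346.20
Total: $5613.91 + $923.20 + $346.20 = $6883.31

$6883.31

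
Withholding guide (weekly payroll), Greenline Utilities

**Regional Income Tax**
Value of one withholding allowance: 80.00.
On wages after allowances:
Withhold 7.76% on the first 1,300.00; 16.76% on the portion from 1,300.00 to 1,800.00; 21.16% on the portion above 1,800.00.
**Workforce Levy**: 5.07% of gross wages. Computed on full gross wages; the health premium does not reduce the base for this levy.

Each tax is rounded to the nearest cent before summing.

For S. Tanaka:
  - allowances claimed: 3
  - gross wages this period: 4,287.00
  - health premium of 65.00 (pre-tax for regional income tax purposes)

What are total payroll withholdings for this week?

863.74

Regional Income Tax: taxable = 4,287.00 − 65.00 − 3×80.00 = 3,982.00
  184.68 + 21.16% × (3,982.00 − 1,800.00) = 184.68 + 21.16% × 2,182.00 = 646.39
Workforce Levy: 5.07% × 4,287.00 = 217.35
Total: 646.39 + 217.35 = 863.74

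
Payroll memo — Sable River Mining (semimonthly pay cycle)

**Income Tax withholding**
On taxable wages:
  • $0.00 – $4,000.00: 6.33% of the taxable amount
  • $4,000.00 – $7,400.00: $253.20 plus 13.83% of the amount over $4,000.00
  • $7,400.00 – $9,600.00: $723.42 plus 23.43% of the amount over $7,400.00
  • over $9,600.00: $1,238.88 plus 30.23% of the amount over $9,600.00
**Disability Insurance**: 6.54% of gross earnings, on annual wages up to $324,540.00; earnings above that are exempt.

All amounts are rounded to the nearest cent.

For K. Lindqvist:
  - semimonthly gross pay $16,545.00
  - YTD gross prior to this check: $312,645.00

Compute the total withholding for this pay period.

$4,116.28

Income Tax: taxable = $16,545.00
  $1,238.88 + 30.23% × ($16,545.00 − $9,600.00) = $1,238.88 + 30.23% × $6,945.00 = $3,338.35
Disability Insurance: cap $324,540.00 − YTD $312,645.00 = $11,895.00 subject; 6.54% × $11,895.00 = $777.93
Total: $3,338.35 + $777.93 = $4,116.28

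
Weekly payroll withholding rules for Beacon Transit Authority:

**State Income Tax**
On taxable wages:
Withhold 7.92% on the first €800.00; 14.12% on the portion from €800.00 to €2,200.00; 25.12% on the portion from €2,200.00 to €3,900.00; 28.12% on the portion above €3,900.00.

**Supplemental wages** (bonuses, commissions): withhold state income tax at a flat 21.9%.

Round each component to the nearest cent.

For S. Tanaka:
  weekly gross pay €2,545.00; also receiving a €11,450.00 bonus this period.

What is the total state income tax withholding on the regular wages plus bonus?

State Income Tax: taxable = €2,545.00
  €261.04 + 25.12% × (€2,545.00 − €2,200.00) = €261.04 + 25.12% × €345.00 = €347.70
Supplemental (21.9% flat on bonus): 21.9% × €11,450.00 = €2,507.55
Total state income tax: €347.70 + €2,507.55 = €2,855.25

€2,855.25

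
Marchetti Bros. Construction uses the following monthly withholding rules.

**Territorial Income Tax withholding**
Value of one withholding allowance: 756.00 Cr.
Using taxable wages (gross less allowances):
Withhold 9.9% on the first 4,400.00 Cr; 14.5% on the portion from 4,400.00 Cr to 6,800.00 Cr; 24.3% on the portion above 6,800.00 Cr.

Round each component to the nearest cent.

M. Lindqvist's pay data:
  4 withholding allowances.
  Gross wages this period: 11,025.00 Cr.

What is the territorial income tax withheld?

1,075.44 Cr

Territorial Income Tax: taxable = 11,025.00 Cr − 4×756.00 Cr = 8,001.00 Cr
  783.60 Cr + 24.3% × (8,001.00 Cr − 6,800.00 Cr) = 783.60 Cr + 24.3% × 1,201.00 Cr = 1,075.44 Cr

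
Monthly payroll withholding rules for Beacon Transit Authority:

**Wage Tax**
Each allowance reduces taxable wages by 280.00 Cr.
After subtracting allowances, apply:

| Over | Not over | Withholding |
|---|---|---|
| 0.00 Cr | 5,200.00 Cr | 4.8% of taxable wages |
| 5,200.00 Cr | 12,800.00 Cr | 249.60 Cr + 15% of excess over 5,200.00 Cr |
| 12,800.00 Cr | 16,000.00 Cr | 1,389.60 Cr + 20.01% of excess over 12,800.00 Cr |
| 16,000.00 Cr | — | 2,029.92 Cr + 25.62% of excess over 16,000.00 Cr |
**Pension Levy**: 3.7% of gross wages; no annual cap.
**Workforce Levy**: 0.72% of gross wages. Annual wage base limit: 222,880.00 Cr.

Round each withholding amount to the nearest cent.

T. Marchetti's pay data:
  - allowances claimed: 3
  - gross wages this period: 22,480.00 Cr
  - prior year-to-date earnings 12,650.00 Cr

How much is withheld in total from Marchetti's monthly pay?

Wage Tax: taxable = 22,480.00 Cr − 3×280.00 Cr = 21,640.00 Cr
  2,029.92 Cr + 25.62% × (21,640.00 Cr − 16,000.00 Cr) = 2,029.92 Cr + 25.62% × 5,640.00 Cr = 3,474.89 Cr
Pension Levy: 3.7% × 22,480.00 Cr = 831.76 Cr
Workforce Levy: 0.72% × 22,480.00 Cr = 161.86 Cr
Total: 3,474.89 Cr + 831.76 Cr + 161.86 Cr = 4,468.51 Cr

4,468.51 Cr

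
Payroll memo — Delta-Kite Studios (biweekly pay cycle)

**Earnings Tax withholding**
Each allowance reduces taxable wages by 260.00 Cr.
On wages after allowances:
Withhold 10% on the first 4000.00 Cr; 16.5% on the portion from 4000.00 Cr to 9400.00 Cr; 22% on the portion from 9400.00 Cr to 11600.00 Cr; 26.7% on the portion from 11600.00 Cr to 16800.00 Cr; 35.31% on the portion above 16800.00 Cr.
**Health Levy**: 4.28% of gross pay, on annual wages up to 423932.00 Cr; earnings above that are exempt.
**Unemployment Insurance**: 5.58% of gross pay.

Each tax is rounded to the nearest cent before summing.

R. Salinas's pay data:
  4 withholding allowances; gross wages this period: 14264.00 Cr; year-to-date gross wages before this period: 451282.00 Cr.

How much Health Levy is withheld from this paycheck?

0.00 Cr

Health Levy: YTD 451282.00 Cr ≥ cap 423932.00 Cr → 0.00 Cr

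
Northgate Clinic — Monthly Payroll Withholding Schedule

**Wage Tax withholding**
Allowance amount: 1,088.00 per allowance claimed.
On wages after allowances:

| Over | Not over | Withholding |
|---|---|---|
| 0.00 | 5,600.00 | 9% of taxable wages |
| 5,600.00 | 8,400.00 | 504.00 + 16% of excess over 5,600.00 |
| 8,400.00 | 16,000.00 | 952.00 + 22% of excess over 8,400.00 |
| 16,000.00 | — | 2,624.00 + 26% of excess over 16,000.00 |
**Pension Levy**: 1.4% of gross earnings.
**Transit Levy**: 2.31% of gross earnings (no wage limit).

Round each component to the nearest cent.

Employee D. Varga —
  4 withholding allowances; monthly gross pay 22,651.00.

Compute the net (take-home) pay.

Wage Tax: taxable = 22,651.00 − 4×1,088.00 = 18,299.00
  2,624.00 + 26% × (18,299.00 − 16,000.00) = 2,624.00 + 26% × 2,299.00 = 3,221.74
Pension Levy: 1.4% × 22,651.00 = 317.11
Transit Levy: 2.31% × 22,651.00 = 523.24
Total withheld: 3,221.74 + 317.11 + 523.24 = 4,062.09
Net pay: 22,651.00 − 4,062.09 = 18,588.91

18,588.91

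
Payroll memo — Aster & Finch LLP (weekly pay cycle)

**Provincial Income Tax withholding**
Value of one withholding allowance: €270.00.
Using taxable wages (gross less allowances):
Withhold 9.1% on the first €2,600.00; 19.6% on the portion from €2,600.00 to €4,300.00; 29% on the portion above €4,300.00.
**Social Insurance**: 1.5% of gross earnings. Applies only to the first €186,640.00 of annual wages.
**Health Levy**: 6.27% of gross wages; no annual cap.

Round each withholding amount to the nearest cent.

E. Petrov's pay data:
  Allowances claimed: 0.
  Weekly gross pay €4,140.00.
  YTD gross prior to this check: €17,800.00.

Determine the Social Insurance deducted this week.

€62.10

Social Insurance: 1.5% × €4,140.00 = €62.10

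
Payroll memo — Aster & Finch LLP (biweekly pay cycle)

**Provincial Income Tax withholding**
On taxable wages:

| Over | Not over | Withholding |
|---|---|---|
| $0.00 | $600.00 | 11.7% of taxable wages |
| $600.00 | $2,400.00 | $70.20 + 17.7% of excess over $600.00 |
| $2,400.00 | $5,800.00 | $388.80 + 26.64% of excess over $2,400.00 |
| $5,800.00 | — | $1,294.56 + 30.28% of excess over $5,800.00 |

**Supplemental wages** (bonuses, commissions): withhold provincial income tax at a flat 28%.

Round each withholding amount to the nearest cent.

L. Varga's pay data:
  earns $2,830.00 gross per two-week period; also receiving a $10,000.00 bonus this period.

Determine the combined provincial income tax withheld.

Provincial Income Tax: taxable = $2,830.00
  $388.80 + 26.64% × ($2,830.00 − $2,400.00) = $388.80 + 26.64% × $430.00 = $503.35
Supplemental (28% flat on bonus): 28% × $10,000.00 = $2,800.00
Total provincial income tax: $503.35 + $2,800.00 = $3,303.35

$3,303.35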